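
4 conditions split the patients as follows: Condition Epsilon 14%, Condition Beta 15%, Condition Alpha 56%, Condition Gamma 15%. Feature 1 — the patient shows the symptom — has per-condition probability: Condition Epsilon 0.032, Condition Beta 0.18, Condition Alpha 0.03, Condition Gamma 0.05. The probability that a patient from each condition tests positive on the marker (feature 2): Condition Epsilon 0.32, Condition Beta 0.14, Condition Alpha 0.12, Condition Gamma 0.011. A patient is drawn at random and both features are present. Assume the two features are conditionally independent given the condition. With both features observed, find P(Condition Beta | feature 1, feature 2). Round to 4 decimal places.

0.5170

Compute prior × likelihood for every hypothesis:
  Condition Epsilon: 0.14 × 0.032 × 0.32 = 0.0014336
  Condition Beta: 0.15 × 0.18 × 0.14 = 0.00378
  Condition Alpha: 0.56 × 0.03 × 0.12 = 0.002016
  Condition Gamma: 0.15 × 0.05 × 0.011 = 0.0000825
Normalizing constant = 0.0073121.
P(Condition Beta | evidence) = 0.00378 / 0.0073121 ≈ 0.5170.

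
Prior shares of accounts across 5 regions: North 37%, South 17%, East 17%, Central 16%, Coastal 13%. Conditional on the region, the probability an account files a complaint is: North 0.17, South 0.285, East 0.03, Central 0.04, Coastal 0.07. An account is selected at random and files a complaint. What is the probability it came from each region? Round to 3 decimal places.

By Bayes' rule, posterior ∝ prior × likelihood:
  North: 0.37 × 0.17 = 0.0629
  South: 0.17 × 0.285 = 0.04845
  East: 0.17 × 0.03 = 0.0051
  Central: 0.16 × 0.04 = 0.0064
  Coastal: 0.13 × 0.07 = 0.0091
Total = 0.13195.
P(North | complaint) = 0.0629/0.13195 ≈ 0.477
P(South | complaint) = 0.04845/0.13195 ≈ 0.367
P(East | complaint) = 0.0051/0.13195 ≈ 0.039
P(Central | complaint) = 0.0064/0.13195 ≈ 0.049
P(Coastal | complaint) = 0.0091/0.13195 ≈ 0.069
(Check: 0.477+0.367+0.039+0.049+0.069 = 1.001.)

North 0.477, South 0.367, East 0.039, Central 0.049, Coastal 0.069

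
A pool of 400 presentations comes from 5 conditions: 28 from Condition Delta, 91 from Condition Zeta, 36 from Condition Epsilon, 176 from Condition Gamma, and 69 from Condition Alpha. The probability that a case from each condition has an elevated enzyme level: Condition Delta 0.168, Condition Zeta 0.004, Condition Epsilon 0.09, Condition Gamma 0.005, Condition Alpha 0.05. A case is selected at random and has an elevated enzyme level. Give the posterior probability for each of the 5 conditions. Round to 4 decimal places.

Unnormalized posteriors (prior × likelihood):
  Condition Delta: 0.07 × 0.168 = 0.01176
  Condition Zeta: 0.2275 × 0.004 = 0.00091
  Condition Epsilon: 0.09 × 0.09 = 0.0081
  Condition Gamma: 0.44 × 0.005 = 0.0022
  Condition Alpha: 0.1725 × 0.05 = 0.008625
Normalizing constant = 0.031595.
P(Condition Delta | elevated) = 0.01176/0.031595 ≈ 0.3722
P(Condition Zeta | elevated) = 0.00091/0.031595 ≈ 0.0288
P(Condition Epsilon | elevated) = 0.0081/0.031595 ≈ 0.2564
P(Condition Gamma | elevated) = 0.0022/0.031595 ≈ 0.0696
P(Condition Alpha | elevated) = 0.008625/0.031595 ≈ 0.2730

Condition Delta 0.3722, Condition Zeta 0.0288, Condition Epsilon 0.2564, Condition Gamma 0.0696, Condition Alpha 0.2730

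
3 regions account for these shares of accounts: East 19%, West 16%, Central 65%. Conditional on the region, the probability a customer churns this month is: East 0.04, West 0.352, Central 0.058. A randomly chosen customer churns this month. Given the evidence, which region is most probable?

Compute prior × likelihood for every hypothesis:
  East: 0.19 × 0.04 = 0.0076
  West: 0.16 × 0.352 = 0.05632
  Central: 0.65 × 0.058 = 0.0377
Normalizing constant = 0.10162.
Largest term belongs to West, so West is most probable.

West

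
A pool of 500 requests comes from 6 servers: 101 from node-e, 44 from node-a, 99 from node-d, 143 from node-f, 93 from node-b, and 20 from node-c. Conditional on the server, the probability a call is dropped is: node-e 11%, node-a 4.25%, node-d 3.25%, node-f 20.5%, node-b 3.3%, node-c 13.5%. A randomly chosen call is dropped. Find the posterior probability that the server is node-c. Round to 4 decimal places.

0.0527

By Bayes' rule, posterior ∝ prior × likelihood:
  node-e: 0.202 × 0.11 = 0.02222
  node-a: 0.088 × 0.0425 = 0.00374
  node-d: 0.198 × 0.0325 = 0.006435
  node-f: 0.286 × 0.205 = 0.05863
  node-b: 0.186 × 0.033 = 0.006138
  node-c: 0.04 × 0.135 = 0.0054
Sum = 0.102563.
P(node-c | evidence) = 0.0054 / 0.102563 ≈ 0.0527.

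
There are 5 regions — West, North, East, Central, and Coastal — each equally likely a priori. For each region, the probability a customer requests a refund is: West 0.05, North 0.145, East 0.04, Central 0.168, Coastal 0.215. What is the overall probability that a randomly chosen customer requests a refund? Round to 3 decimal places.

Since the prior is uniform, the posterior is proportional to the likelihood:
  West: 0.05
  North: 0.145
  East: 0.04
  Central: 0.168
  Coastal: 0.215
P(refund) = (1/5) × (0.05 + 0.145 + 0.04 + 0.168 + 0.215) = 0.618/5 ≈ 0.124.

0.124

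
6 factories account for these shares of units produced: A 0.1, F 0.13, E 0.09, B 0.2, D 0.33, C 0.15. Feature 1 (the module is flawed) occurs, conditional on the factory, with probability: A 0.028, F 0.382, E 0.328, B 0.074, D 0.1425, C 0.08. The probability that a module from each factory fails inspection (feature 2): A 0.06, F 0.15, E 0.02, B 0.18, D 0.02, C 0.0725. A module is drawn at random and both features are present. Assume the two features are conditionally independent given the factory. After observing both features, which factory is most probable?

F

Prior × likelihood for each hypothesis:
  A: 0.1 × 0.028 × 0.06 = 0.000168
  F: 0.13 × 0.382 × 0.15 = 0.007449
  E: 0.09 × 0.328 × 0.02 = 0.0005904
  B: 0.2 × 0.074 × 0.18 = 0.002664
  D: 0.33 × 0.1425 × 0.02 = 0.0009405
  C: 0.15 × 0.08 × 0.0725 = 0.00087
Sum = 0.0126819.
Largest term belongs to F, so F is most probable.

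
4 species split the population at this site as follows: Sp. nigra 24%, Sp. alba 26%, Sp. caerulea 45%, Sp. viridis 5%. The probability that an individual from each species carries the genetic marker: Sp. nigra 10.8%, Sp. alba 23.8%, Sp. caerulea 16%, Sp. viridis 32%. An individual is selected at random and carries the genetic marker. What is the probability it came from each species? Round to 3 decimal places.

Prior × likelihood for each hypothesis:
  Sp. nigra: 0.24 × 0.108 = 0.02592
  Sp. alba: 0.26 × 0.238 = 0.06188
  Sp. caerulea: 0.45 × 0.16 = 0.072
  Sp. viridis: 0.05 × 0.32 = 0.016
Sum = 0.1758.
P(Sp. nigra | marker) = 0.02592/0.1758 ≈ 0.147
P(Sp. alba | marker) = 0.06188/0.1758 ≈ 0.352
P(Sp. caerulea | marker) = 0.072/0.1758 ≈ 0.410
P(Sp. viridis | marker) = 0.016/0.1758 ≈ 0.091
(Check: 0.147+0.352+0.410+0.091 = 1.000.)

Sp. nigra 0.147, Sp. alba 0.352, Sp. caerulea 0.410, Sp. viridis 0.091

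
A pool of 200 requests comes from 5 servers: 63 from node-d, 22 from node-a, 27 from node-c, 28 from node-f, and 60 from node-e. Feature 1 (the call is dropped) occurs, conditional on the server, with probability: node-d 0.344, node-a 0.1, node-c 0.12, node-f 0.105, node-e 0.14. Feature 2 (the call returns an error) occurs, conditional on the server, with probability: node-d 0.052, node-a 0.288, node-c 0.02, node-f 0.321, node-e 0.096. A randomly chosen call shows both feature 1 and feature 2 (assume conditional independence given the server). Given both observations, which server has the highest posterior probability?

By Bayes' rule, posterior ∝ prior × likelihood:
  node-d: 0.315 × 0.344 × 0.052 = 0.00563472
  node-a: 0.11 × 0.1 × 0.288 = 0.003168
  node-c: 0.135 × 0.12 × 0.02 = 0.000324
  node-f: 0.14 × 0.105 × 0.321 = 0.0047187
  node-e: 0.3 × 0.14 × 0.096 = 0.004032
Normalizing constant = 0.01787742.
Largest term belongs to node-d, so node-d is most probable.

node-d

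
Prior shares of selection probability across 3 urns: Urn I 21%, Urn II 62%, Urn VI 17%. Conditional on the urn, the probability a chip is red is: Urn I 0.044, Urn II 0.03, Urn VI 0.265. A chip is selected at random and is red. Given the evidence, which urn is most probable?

Prior × likelihood for each hypothesis:
  Urn I: 0.21 × 0.044 = 0.00924
  Urn II: 0.62 × 0.03 = 0.0186
  Urn VI: 0.17 × 0.265 = 0.04505
Total = 0.07289.
Largest term belongs to Urn VI, so Urn VI is most probable.

Urn VI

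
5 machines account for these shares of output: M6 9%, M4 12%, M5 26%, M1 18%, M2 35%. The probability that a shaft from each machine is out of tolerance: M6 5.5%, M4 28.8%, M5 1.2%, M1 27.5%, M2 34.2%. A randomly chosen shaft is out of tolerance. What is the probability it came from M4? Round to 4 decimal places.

0.1631

Prior × likelihood for each hypothesis:
  M6: 0.09 × 0.055 = 0.00495
  M4: 0.12 × 0.288 = 0.03456
  M5: 0.26 × 0.012 = 0.00312
  M1: 0.18 × 0.275 = 0.0495
  M2: 0.35 × 0.342 = 0.1197
Normalizing constant = 0.21183.
P(M4 | evidence) = 0.03456 / 0.21183 ≈ 0.1631.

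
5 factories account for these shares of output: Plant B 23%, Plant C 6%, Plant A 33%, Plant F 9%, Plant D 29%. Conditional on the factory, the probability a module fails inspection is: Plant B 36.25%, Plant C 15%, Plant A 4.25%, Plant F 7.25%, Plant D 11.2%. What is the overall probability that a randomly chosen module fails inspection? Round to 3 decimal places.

Compute prior × likelihood for every hypothesis:
  Plant B: 0.23 × 0.3625 = 0.083375
  Plant C: 0.06 × 0.15 = 0.009
  Plant A: 0.33 × 0.0425 = 0.014025
  Plant F: 0.09 × 0.0725 = 0.006525
  Plant D: 0.29 × 0.112 = 0.03248
P(nonconforming) = 0.083375 + 0.009 + 0.014025 + 0.006525 + 0.03248 = 0.145405 → 0.145.

0.145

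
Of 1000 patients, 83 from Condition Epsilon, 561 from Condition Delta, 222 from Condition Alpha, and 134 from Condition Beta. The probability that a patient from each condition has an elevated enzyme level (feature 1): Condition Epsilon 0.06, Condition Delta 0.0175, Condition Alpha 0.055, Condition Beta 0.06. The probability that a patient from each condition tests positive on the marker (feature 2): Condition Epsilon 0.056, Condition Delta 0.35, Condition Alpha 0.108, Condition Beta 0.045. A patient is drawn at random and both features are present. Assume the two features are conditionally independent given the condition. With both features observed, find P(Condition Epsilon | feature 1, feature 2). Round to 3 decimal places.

Prior × likelihood for each hypothesis:
  Condition Epsilon: 0.083 × 0.06 × 0.056 = 0.00027888
  Condition Delta: 0.561 × 0.0175 × 0.35 = 0.003436125
  Condition Alpha: 0.222 × 0.055 × 0.108 = 0.00131868
  Condition Beta: 0.134 × 0.06 × 0.045 = 0.0003618
Sum = 0.005395485.
P(Condition Epsilon | evidence) = 0.00027888 / 0.005395485 ≈ 0.052.

0.052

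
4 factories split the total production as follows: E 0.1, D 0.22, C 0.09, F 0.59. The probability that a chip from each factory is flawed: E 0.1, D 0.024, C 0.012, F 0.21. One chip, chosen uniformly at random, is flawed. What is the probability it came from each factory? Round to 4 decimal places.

E 0.0713, D 0.0376, C 0.0077, F 0.8834

Compute prior × likelihood for every hypothesis:
  E: 0.1 × 0.1 = 0.01
  D: 0.22 × 0.024 = 0.00528
  C: 0.09 × 0.012 = 0.00108
  F: 0.59 × 0.21 = 0.1239
Total = 0.14026.
P(E | flawed) = 0.01/0.14026 ≈ 0.0713
P(D | flawed) = 0.00528/0.14026 ≈ 0.0376
P(C | flawed) = 0.00108/0.14026 ≈ 0.0077
P(F | flawed) = 0.1239/0.14026 ≈ 0.8834
(Check: 0.0713+0.0376+0.0077+0.8834 = 1.0000.)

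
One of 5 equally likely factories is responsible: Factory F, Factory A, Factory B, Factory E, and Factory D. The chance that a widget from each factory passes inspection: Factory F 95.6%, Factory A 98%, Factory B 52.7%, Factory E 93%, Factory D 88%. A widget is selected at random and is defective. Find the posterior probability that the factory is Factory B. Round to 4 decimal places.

0.6506

Taking complements, P(defective | each) = Factory F 0.044, Factory A 0.02, Factory B 0.473, Factory E 0.07, Factory D 0.12.
With a uniform prior (1/5 each), posterior ∝ likelihood:
  Factory F: 0.044
  Factory A: 0.02
  Factory B: 0.473
  Factory E: 0.07
  Factory D: 0.12
Normalizing constant = 0.727.
P(Factory B | evidence) = 0.473 / 0.727 ≈ 0.6506.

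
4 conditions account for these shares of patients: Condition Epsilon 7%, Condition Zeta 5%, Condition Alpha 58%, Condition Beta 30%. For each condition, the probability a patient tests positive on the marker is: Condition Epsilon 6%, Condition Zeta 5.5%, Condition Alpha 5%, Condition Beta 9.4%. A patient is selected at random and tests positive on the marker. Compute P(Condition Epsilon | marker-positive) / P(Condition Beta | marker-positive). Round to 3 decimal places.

Unnormalized posteriors (prior × likelihood):
  Condition Epsilon: 0.07 × 0.06 = 0.0042
  Condition Zeta: 0.05 × 0.055 = 0.00275
  Condition Alpha: 0.58 × 0.05 = 0.029
  Condition Beta: 0.3 × 0.094 = 0.0282
Total = 0.06415.
The ratio is 0.0042 / 0.0282 (the normalizer cancels) = 0.149.

0.149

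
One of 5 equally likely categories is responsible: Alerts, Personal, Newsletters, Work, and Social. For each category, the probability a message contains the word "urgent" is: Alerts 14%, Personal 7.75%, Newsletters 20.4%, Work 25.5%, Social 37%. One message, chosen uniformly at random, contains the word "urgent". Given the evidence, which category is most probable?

With a uniform prior (1/5 each), posterior ∝ likelihood:
  Alerts: 0.14
  Personal: 0.0775
  Newsletters: 0.204
  Work: 0.255
  Social: 0.37
Sum = 1.0465.
Largest term belongs to Social, so Social is most probable.

Social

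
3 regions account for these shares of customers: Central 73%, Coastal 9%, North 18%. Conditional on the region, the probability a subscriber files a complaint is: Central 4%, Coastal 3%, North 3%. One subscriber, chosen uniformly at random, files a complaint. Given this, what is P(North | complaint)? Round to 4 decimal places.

0.1448

Unnormalized posteriors (prior × likelihood):
  Central: 0.73 × 0.04 = 0.0292
  Coastal: 0.09 × 0.03 = 0.0027
  North: 0.18 × 0.03 = 0.0054
Normalizing constant = 0.0373.
P(North | evidence) = 0.0054 / 0.0373 ≈ 0.1448.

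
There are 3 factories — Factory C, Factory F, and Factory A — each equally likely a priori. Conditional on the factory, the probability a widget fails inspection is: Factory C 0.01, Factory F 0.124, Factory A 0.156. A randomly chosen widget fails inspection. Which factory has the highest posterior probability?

Since the prior is uniform, the posterior is proportional to the likelihood:
  Factory C: 0.01
  Factory F: 0.124
  Factory A: 0.156
Normalizing constant = 0.29.
Largest term belongs to Factory A, so Factory A is most probable.

Factory A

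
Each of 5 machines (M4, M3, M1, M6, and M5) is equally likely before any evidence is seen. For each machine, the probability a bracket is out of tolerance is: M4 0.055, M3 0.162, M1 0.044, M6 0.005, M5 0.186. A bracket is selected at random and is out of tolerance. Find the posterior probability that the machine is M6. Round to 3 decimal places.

0.011

Since the prior is uniform, the posterior is proportional to the likelihood:
  M4: 0.055
  M3: 0.162
  M1: 0.044
  M6: 0.005
  M5: 0.186
Sum = 0.452.
P(M6 | evidence) = 0.005 / 0.452 ≈ 0.011.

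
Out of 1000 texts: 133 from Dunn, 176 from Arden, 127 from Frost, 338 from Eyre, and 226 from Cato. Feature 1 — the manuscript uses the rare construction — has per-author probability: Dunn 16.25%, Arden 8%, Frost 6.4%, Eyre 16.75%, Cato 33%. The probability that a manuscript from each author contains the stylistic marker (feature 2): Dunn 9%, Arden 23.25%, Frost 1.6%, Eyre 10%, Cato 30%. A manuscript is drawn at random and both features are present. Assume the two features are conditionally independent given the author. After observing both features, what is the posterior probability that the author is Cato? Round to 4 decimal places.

Compute prior × likelihood for every hypothesis:
  Dunn: 0.133 × 0.1625 × 0.09 = 0.001945125
  Arden: 0.176 × 0.08 × 0.2325 = 0.0032736
  Frost: 0.127 × 0.064 × 0.016 = 0.000130048
  Eyre: 0.338 × 0.1675 × 0.1 = 0.0056615
  Cato: 0.226 × 0.33 × 0.3 = 0.022374
Sum = 0.033384273.
P(Cato | evidence) = 0.022374 / 0.033384273 ≈ 0.6702.

0.6702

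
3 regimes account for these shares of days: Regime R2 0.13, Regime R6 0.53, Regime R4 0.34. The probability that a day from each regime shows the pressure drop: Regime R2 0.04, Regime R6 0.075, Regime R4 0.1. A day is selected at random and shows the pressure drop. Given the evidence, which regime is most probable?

Prior × likelihood for each hypothesis:
  Regime R2: 0.13 × 0.04 = 0.0052
  Regime R6: 0.53 × 0.075 = 0.03975
  Regime R4: 0.34 × 0.1 = 0.034
Normalizing constant = 0.07895.
Largest term belongs to Regime R6, so Regime R6 is most probable.

Regime R6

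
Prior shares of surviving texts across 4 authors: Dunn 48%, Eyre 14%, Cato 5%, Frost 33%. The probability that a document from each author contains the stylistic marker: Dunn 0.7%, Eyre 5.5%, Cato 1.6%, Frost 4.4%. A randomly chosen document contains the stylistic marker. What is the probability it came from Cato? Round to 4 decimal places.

Compute prior × likelihood for every hypothesis:
  Dunn: 0.48 × 0.007 = 0.00336
  Eyre: 0.14 × 0.055 = 0.0077
  Cato: 0.05 × 0.016 = 0.0008
  Frost: 0.33 × 0.044 = 0.01452
Total = 0.02638.
P(Cato | evidence) = 0.0008 / 0.02638 ≈ 0.0303.

0.0303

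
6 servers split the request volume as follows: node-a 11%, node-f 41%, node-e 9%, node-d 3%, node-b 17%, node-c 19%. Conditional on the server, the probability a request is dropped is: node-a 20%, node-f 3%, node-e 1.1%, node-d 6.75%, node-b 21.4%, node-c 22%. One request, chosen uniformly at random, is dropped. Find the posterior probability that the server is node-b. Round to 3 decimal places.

Unnormalized posteriors (prior × likelihood):
  node-a: 0.11 × 0.2 = 0.022
  node-f: 0.41 × 0.03 = 0.0123
  node-e: 0.09 × 0.011 = 0.00099
  node-d: 0.03 × 0.0675 = 0.002025
  node-b: 0.17 × 0.214 = 0.03638
  node-c: 0.19 × 0.22 = 0.0418
Normalizing constant = 0.115495.
P(node-b | evidence) = 0.03638 / 0.115495 ≈ 0.315.

0.315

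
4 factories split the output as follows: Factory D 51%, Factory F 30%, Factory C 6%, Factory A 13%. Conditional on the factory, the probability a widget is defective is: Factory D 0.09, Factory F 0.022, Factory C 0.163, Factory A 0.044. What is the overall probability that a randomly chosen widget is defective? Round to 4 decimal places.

0.0680

Compute prior × likelihood for every hypothesis:
  Factory D: 0.51 × 0.09 = 0.0459
  Factory F: 0.3 × 0.022 = 0.0066
  Factory C: 0.06 × 0.163 = 0.00978
  Factory A: 0.13 × 0.044 = 0.00572
P(defective) = 0.0459 + 0.0066 + 0.00978 + 0.00572 = 0.068 → 0.0680.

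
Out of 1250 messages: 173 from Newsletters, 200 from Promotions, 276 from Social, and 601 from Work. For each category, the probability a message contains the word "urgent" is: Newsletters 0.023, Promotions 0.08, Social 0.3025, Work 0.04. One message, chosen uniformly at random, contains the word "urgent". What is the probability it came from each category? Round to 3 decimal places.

Newsletters 0.031, Promotions 0.125, Social 0.655, Work 0.189

Unnormalized posteriors (prior × likelihood):
  Newsletters: 0.1384 × 0.023 = 0.0031832
  Promotions: 0.16 × 0.08 = 0.0128
  Social: 0.2208 × 0.3025 = 0.066792
  Work: 0.4808 × 0.04 = 0.019232
Sum = 0.1020072.
P(Newsletters | urgent-flag) = 0.0031832/0.1020072 ≈ 0.031
P(Promotions | urgent-flag) = 0.0128/0.1020072 ≈ 0.125
P(Social | urgent-flag) = 0.066792/0.1020072 ≈ 0.655
P(Work | urgent-flag) = 0.019232/0.1020072 ≈ 0.189
(Check: 0.031+0.125+0.655+0.189 = 1.000.)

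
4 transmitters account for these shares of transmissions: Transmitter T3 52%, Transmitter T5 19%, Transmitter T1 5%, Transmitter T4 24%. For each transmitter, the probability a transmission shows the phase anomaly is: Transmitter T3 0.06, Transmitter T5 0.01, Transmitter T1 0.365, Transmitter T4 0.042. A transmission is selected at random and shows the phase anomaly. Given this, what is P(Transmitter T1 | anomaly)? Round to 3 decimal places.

Unnormalized posteriors (prior × likelihood):
  Transmitter T3: 0.52 × 0.06 = 0.0312
  Transmitter T5: 0.19 × 0.01 = 0.0019
  Transmitter T1: 0.05 × 0.365 = 0.01825
  Transmitter T4: 0.24 × 0.042 = 0.01008
Normalizing constant = 0.06143.
P(Transmitter T1 | evidence) = 0.01825 / 0.06143 ≈ 0.297.

0.297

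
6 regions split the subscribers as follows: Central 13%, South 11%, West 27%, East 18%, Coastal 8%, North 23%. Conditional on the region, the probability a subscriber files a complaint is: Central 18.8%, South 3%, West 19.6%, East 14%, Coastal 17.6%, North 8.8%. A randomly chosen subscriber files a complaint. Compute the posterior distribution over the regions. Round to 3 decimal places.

Central 0.174, South 0.024, West 0.378, East 0.180, Coastal 0.100, North 0.144

By Bayes' rule, posterior ∝ prior × likelihood:
  Central: 0.13 × 0.188 = 0.02444
  South: 0.11 × 0.03 = 0.0033
  West: 0.27 × 0.196 = 0.05292
  East: 0.18 × 0.14 = 0.0252
  Coastal: 0.08 × 0.176 = 0.01408
  North: 0.23 × 0.088 = 0.02024
Sum = 0.14018.
P(Central | complaint) = 0.02444/0.14018 ≈ 0.174
P(South | complaint) = 0.0033/0.14018 ≈ 0.024
P(West | complaint) = 0.05292/0.14018 ≈ 0.378
P(East | complaint) = 0.0252/0.14018 ≈ 0.180
P(Coastal | complaint) = 0.01408/0.14018 ≈ 0.100
P(North | complaint) = 0.02024/0.14018 ≈ 0.144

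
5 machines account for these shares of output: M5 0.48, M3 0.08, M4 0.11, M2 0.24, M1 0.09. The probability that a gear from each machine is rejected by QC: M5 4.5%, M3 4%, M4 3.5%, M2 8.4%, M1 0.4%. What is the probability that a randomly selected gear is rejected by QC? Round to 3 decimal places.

By Bayes' rule, posterior ∝ prior × likelihood:
  M5: 0.48 × 0.045 = 0.0216
  M3: 0.08 × 0.04 = 0.0032
  M4: 0.11 × 0.035 = 0.00385
  M2: 0.24 × 0.084 = 0.02016
  M1: 0.09 × 0.004 = 0.00036
P(rejected) = 0.0216 + 0.0032 + 0.00385 + 0.02016 + 0.00036 = 0.04917 → 0.049.

0.049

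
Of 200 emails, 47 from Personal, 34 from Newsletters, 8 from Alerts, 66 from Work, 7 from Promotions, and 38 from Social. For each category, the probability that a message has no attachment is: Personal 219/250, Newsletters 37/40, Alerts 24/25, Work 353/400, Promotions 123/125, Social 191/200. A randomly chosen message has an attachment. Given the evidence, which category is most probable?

Taking complements, P(attachment | each) = Personal 0.124, Newsletters 0.075, Alerts 0.04, Work 0.1175, Promotions 0.016, Social 0.045.
Unnormalized posteriors (prior × likelihood):
  Personal: 0.235 × 0.124 = 0.02914
  Newsletters: 0.17 × 0.075 = 0.01275
  Alerts: 0.04 × 0.04 = 0.0016
  Work: 0.33 × 0.1175 = 0.038775
  Promotions: 0.035 × 0.016 = 0.00056
  Social: 0.19 × 0.045 = 0.00855
Normalizing constant = 0.091375.
Largest term belongs to Work, so Work is most probable.

Work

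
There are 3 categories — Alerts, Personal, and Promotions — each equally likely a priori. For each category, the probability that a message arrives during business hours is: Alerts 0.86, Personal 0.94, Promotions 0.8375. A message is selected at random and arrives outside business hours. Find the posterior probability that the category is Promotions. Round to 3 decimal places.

Taking complements, P(off-hours | each) = Alerts 0.14, Personal 0.06, Promotions 0.1625.
With a uniform prior (1/3 each), posterior ∝ likelihood:
  Alerts: 0.14
  Personal: 0.06
  Promotions: 0.1625
Total = 0.3625.
P(Promotions | evidence) = 0.1625 / 0.3625 ≈ 0.448.

0.448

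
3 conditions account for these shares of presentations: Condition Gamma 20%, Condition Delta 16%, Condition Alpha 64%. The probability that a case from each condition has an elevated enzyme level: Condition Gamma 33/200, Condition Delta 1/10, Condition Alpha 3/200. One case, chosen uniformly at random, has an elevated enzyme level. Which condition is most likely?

Condition Gamma

Compute prior × likelihood for every hypothesis:
  Condition Gamma: 0.2 × 0.165 = 0.033
  Condition Delta: 0.16 × 0.1 = 0.016
  Condition Alpha: 0.64 × 0.015 = 0.0096
Normalizing constant = 0.0586.
Largest term belongs to Condition Gamma, so Condition Gamma is most probable.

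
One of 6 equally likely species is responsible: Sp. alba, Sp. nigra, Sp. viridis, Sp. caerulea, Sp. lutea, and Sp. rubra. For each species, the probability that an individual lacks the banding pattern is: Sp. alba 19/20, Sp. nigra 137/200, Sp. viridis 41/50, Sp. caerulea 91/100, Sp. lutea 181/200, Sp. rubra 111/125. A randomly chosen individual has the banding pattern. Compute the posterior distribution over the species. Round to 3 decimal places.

Sp. alba 0.059, Sp. nigra 0.374, Sp. viridis 0.214, Sp. caerulea 0.107, Sp. lutea 0.113, Sp. rubra 0.133

Taking complements, P(banded | each) = Sp. alba 0.05, Sp. nigra 0.315, Sp. viridis 0.18, Sp. caerulea 0.09, Sp. lutea 0.095, Sp. rubra 0.112.
With a uniform prior (1/6 each), posterior ∝ likelihood:
  Sp. alba: 0.05
  Sp. nigra: 0.315
  Sp. viridis: 0.18
  Sp. caerulea: 0.09
  Sp. lutea: 0.095
  Sp. rubra: 0.112
Normalizing constant = 0.842.
P(Sp. alba | banded) = 0.05/0.842 ≈ 0.059
P(Sp. nigra | banded) = 0.315/0.842 ≈ 0.374
P(Sp. viridis | banded) = 0.18/0.842 ≈ 0.214
P(Sp. caerulea | banded) = 0.09/0.842 ≈ 0.107
P(Sp. lutea | banded) = 0.095/0.842 ≈ 0.113
P(Sp. rubra | banded) = 0.112/0.842 ≈ 0.133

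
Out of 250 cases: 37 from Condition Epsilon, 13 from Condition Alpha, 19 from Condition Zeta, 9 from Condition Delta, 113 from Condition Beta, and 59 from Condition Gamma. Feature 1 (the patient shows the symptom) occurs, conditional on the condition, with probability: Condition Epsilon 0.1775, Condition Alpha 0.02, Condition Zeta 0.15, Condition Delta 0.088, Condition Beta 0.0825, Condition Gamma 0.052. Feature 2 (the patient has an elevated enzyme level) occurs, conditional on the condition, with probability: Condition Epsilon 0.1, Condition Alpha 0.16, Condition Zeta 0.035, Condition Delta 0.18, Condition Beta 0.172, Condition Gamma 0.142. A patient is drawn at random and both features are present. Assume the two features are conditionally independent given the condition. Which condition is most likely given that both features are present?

Compute prior × likelihood for every hypothesis:
  Condition Epsilon: 0.148 × 0.1775 × 0.1 = 0.002627
  Condition Alpha: 0.052 × 0.02 × 0.16 = 0.0001664
  Condition Zeta: 0.076 × 0.15 × 0.035 = 0.000399
  Condition Delta: 0.036 × 0.088 × 0.18 = 0.00057024
  Condition Beta: 0.452 × 0.0825 × 0.172 = 0.00641388
  Condition Gamma: 0.236 × 0.052 × 0.142 = 0.001742624
Sum = 0.011919144.
Largest term belongs to Condition Beta, so Condition Beta is most probable.

Condition Beta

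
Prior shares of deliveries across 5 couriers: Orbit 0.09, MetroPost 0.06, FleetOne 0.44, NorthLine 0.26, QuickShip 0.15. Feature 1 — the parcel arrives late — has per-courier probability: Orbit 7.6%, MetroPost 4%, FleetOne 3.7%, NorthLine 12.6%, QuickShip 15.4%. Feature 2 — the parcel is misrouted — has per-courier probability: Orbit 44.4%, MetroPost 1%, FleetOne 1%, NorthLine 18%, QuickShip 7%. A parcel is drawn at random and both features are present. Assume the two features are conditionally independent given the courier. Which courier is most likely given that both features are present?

NorthLine

Unnormalized posteriors (prior × likelihood):
  Orbit: 0.09 × 0.076 × 0.444 = 0.00303696
  MetroPost: 0.06 × 0.04 × 0.01 = 0.000024
  FleetOne: 0.44 × 0.037 × 0.01 = 0.0001628
  NorthLine: 0.26 × 0.126 × 0.18 = 0.0058968
  QuickShip: 0.15 × 0.154 × 0.07 = 0.001617
Total = 0.01073756.
Largest term belongs to NorthLine, so NorthLine is most probable.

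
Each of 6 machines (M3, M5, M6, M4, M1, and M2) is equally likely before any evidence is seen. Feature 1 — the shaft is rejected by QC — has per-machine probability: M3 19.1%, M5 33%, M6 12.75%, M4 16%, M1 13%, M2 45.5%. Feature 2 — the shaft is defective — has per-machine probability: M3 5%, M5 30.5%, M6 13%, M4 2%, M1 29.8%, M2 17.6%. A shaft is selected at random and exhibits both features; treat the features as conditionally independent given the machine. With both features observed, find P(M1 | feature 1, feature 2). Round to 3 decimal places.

0.156

Since the prior is uniform, the posterior is proportional to the likelihood:
  M3: 0.191 × 0.05 = 0.00955
  M5: 0.33 × 0.305 = 0.10065
  M6: 0.1275 × 0.13 = 0.016575
  M4: 0.16 × 0.02 = 0.0032
  M1: 0.13 × 0.298 = 0.03874
  M2: 0.455 × 0.176 = 0.08008
Normalizing constant = 0.248795.
P(M1 | evidence) = 0.03874 / 0.248795 ≈ 0.156.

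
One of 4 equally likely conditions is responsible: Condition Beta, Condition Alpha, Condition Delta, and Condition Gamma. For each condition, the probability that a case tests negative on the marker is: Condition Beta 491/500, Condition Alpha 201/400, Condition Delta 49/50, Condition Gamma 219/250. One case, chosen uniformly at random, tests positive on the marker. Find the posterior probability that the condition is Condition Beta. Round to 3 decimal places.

0.027

Taking complements, P(marker-positive | each) = Condition Beta 0.018, Condition Alpha 0.4975, Condition Delta 0.02, Condition Gamma 0.124.
With a uniform prior (1/4 each), posterior ∝ likelihood:
  Condition Beta: 0.018
  Condition Alpha: 0.4975
  Condition Delta: 0.02
  Condition Gamma: 0.124
Total = 0.6595.
P(Condition Beta | evidence) = 0.018 / 0.6595 ≈ 0.027.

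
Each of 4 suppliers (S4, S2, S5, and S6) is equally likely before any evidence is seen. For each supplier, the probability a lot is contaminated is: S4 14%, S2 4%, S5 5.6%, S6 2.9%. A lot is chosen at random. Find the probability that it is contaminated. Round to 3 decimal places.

With a uniform prior (1/4 each), posterior ∝ likelihood:
  S4: 0.14
  S2: 0.04
  S5: 0.056
  S6: 0.029
P(contaminated) = (1/4) × (0.14 + 0.04 + 0.056 + 0.029) = 0.265/4 ≈ 0.066.

0.066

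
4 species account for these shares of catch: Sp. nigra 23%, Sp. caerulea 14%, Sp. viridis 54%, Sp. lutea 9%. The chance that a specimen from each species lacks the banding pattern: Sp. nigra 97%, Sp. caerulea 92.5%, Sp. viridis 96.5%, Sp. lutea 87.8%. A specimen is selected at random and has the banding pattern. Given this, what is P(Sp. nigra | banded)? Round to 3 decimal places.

0.146

Taking complements, P(banded | each) = Sp. nigra 0.03, Sp. caerulea 0.075, Sp. viridis 0.035, Sp. lutea 0.122.
Unnormalized posteriors (prior × likelihood):
  Sp. nigra: 0.23 × 0.03 = 0.0069
  Sp. caerulea: 0.14 × 0.075 = 0.0105
  Sp. viridis: 0.54 × 0.035 = 0.0189
  Sp. lutea: 0.09 × 0.122 = 0.01098
Sum = 0.04728.
P(Sp. nigra | evidence) = 0.0069 / 0.04728 ≈ 0.146.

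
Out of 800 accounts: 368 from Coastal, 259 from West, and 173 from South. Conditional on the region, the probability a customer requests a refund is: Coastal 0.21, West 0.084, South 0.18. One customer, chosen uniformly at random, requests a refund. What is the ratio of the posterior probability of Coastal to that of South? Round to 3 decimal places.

2.482

Prior × likelihood for each hypothesis:
  Coastal: 0.46 × 0.21 = 0.0966
  West: 0.32375 × 0.084 = 0.027195
  South: 0.21625 × 0.18 = 0.038925
Total = 0.16272.
The ratio is 0.0966 / 0.038925 (the normalizer cancels) = 2.482.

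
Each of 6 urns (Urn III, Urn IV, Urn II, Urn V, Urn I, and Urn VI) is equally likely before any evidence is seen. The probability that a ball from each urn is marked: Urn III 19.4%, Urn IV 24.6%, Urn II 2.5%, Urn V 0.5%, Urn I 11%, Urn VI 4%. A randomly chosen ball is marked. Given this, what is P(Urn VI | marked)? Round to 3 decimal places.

Since the prior is uniform, the posterior is proportional to the likelihood:
  Urn III: 0.194
  Urn IV: 0.246
  Urn II: 0.025
  Urn V: 0.005
  Urn I: 0.11
  Urn VI: 0.04
Normalizing constant = 0.62.
P(Urn VI | evidence) = 0.04 / 0.62 ≈ 0.065.

0.065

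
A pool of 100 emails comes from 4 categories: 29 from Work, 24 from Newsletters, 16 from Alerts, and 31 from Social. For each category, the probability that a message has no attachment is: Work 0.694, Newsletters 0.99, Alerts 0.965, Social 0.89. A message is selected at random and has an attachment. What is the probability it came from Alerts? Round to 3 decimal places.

Taking complements, P(attachment | each) = Work 0.306, Newsletters 0.01, Alerts 0.035, Social 0.11.
By Bayes' rule, posterior ∝ prior × likelihood:
  Work: 0.29 × 0.306 = 0.08874
  Newsletters: 0.24 × 0.01 = 0.0024
  Alerts: 0.16 × 0.035 = 0.0056
  Social: 0.31 × 0.11 = 0.0341
Sum = 0.13084.
P(Alerts | evidence) = 0.0056 / 0.13084 ≈ 0.043.

0.043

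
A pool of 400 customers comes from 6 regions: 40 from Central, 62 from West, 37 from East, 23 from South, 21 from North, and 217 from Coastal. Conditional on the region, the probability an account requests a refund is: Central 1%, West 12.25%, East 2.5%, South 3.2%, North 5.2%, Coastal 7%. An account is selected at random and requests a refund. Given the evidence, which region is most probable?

By Bayes' rule, posterior ∝ prior × likelihood:
  Central: 0.1 × 0.01 = 0.001
  West: 0.155 × 0.1225 = 0.0189875
  East: 0.0925 × 0.025 = 0.0023125
  South: 0.0575 × 0.032 = 0.00184
  North: 0.0525 × 0.052 = 0.00273
  Coastal: 0.5425 × 0.07 = 0.037975
Sum = 0.064845.
Largest term belongs to Coastal, so Coastal is most probable.

Coastal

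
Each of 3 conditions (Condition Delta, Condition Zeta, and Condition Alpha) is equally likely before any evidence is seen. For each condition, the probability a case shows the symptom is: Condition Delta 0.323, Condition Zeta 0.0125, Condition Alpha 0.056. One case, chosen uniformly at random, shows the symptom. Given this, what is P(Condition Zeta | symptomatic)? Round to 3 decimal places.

Since the prior is uniform, the posterior is proportional to the likelihood:
  Condition Delta: 0.323
  Condition Zeta: 0.0125
  Condition Alpha: 0.056
Normalizing constant = 0.3915.
P(Condition Zeta | evidence) = 0.0125 / 0.3915 ≈ 0.032.

0.032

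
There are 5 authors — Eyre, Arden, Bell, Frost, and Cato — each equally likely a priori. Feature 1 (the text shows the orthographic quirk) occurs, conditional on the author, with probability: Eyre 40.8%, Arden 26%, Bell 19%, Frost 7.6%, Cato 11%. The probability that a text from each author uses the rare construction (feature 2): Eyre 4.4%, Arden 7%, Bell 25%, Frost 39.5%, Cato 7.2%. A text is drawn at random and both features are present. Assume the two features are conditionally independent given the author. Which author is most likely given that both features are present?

With a uniform prior (1/5 each), posterior ∝ likelihood:
  Eyre: 0.408 × 0.044 = 0.017952
  Arden: 0.26 × 0.07 = 0.0182
  Bell: 0.19 × 0.25 = 0.0475
  Frost: 0.076 × 0.395 = 0.03002
  Cato: 0.11 × 0.072 = 0.00792
Normalizing constant = 0.121592.
Largest term belongs to Bell, so Bell is most probable.

Bell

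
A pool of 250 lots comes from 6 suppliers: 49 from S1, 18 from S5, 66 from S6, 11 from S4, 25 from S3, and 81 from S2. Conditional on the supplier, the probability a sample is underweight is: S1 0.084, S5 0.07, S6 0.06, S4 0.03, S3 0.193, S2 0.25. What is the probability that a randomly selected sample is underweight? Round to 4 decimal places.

0.1390

Prior × likelihood for each hypothesis:
  S1: 0.196 × 0.084 = 0.016464
  S5: 0.072 × 0.07 = 0.00504
  S6: 0.264 × 0.06 = 0.01584
  S4: 0.044 × 0.03 = 0.00132
  S3: 0.1 × 0.193 = 0.0193
  S2: 0.324 × 0.25 = 0.081
P(underweight) = 0.016464 + 0.00504 + 0.01584 + 0.00132 + 0.0193 + 0.081 = 0.138964 → 0.1390.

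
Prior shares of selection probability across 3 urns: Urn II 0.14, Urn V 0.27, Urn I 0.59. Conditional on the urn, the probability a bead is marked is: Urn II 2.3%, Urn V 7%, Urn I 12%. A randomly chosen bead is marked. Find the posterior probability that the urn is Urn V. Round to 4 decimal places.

0.2034

Unnormalized posteriors (prior × likelihood):
  Urn II: 0.14 × 0.023 = 0.00322
  Urn V: 0.27 × 0.07 = 0.0189
  Urn I: 0.59 × 0.12 = 0.0708
Normalizing constant = 0.09292.
P(Urn V | evidence) = 0.0189 / 0.09292 ≈ 0.2034.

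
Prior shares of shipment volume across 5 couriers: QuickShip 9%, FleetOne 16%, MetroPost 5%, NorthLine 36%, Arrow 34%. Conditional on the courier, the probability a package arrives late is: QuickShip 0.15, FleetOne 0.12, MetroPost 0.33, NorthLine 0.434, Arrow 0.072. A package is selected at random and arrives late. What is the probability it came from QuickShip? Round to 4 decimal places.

0.0587

By Bayes' rule, posterior ∝ prior × likelihood:
  QuickShip: 0.09 × 0.15 = 0.0135
  FleetOne: 0.16 × 0.12 = 0.0192
  MetroPost: 0.05 × 0.33 = 0.0165
  NorthLine: 0.36 × 0.434 = 0.15624
  Arrow: 0.34 × 0.072 = 0.02448
Normalizing constant = 0.22992.
P(QuickShip | evidence) = 0.0135 / 0.22992 ≈ 0.0587.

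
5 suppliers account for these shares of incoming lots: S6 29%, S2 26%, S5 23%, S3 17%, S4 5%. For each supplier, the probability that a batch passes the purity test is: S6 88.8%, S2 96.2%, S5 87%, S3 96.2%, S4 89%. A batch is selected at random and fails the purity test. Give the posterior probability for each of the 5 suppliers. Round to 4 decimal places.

S6 0.3857, S2 0.1173, S5 0.3550, S3 0.0767, S4 0.0653

Taking complements, P(off-spec | each) = S6 0.112, S2 0.038, S5 0.13, S3 0.038, S4 0.11.
Prior × likelihood for each hypothesis:
  S6: 0.29 × 0.112 = 0.03248
  S2: 0.26 × 0.038 = 0.00988
  S5: 0.23 × 0.13 = 0.0299
  S3: 0.17 × 0.038 = 0.00646
  S4: 0.05 × 0.11 = 0.0055
Sum = 0.08422.
P(S6 | off-spec) = 0.03248/0.08422 ≈ 0.3857
P(S2 | off-spec) = 0.00988/0.08422 ≈ 0.1173
P(S5 | off-spec) = 0.0299/0.08422 ≈ 0.3550
P(S3 | off-spec) = 0.00646/0.08422 ≈ 0.0767
P(S4 | off-spec) = 0.0055/0.08422 ≈ 0.0653
(Check: 0.3857+0.1173+0.3550+0.0767+0.0653 = 1.0000.)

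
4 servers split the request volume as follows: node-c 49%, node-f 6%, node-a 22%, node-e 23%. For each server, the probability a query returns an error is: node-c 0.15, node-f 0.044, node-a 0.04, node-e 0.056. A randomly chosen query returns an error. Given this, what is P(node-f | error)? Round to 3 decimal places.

0.027

Unnormalized posteriors (prior × likelihood):
  node-c: 0.49 × 0.15 = 0.0735
  node-f: 0.06 × 0.044 = 0.00264
  node-a: 0.22 × 0.04 = 0.0088
  node-e: 0.23 × 0.056 = 0.01288
Normalizing constant = 0.09782.
P(node-f | evidence) = 0.00264 / 0.09782 ≈ 0.027.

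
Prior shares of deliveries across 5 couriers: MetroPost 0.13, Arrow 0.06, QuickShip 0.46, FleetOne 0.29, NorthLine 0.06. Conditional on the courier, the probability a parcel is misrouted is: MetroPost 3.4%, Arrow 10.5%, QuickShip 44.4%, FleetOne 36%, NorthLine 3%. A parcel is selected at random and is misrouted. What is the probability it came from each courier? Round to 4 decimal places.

MetroPost 0.0138, Arrow 0.0196, QuickShip 0.6359, FleetOne 0.3251, NorthLine 0.0056

Prior × likelihood for each hypothesis:
  MetroPost: 0.13 × 0.034 = 0.00442
  Arrow: 0.06 × 0.105 = 0.0063
  QuickShip: 0.46 × 0.444 = 0.20424
  FleetOne: 0.29 × 0.36 = 0.1044
  NorthLine: 0.06 × 0.03 = 0.0018
Normalizing constant = 0.32116.
P(MetroPost | misrouted) = 0.00442/0.32116 ≈ 0.0138
P(Arrow | misrouted) = 0.0063/0.32116 ≈ 0.0196
P(QuickShip | misrouted) = 0.20424/0.32116 ≈ 0.6359
P(FleetOne | misrouted) = 0.1044/0.32116 ≈ 0.3251
P(NorthLine | misrouted) = 0.0018/0.32116 ≈ 0.0056
(Check: 0.0138+0.0196+0.6359+0.3251+0.0056 = 1.0000.)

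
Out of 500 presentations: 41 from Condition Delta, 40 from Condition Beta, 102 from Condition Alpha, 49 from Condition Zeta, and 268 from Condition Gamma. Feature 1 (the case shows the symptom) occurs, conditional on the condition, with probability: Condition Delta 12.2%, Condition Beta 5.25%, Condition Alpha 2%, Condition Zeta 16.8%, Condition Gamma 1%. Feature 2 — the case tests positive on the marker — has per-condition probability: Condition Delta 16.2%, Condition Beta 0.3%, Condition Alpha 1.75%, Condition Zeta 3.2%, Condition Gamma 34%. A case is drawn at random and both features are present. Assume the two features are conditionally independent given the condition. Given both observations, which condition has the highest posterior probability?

Unnormalized posteriors (prior × likelihood):
  Condition Delta: 0.082 × 0.122 × 0.162 = 0.001620648
  Condition Beta: 0.08 × 0.0525 × 0.003 = 0.0000126
  Condition Alpha: 0.204 × 0.02 × 0.0175 = 0.0000714
  Condition Zeta: 0.098 × 0.168 × 0.032 = 0.000526848
  Condition Gamma: 0.536 × 0.01 × 0.34 = 0.0018224
Sum = 0.004053896.
Largest term belongs to Condition Gamma, so Condition Gamma is most probable.

Condition Gamma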